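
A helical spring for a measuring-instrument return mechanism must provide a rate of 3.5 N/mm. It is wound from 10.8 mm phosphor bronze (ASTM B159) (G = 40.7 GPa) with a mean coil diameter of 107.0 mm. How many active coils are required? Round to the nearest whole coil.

N_a = Gd⁴/(8D³k) = (40.7×10³ × 10.8⁴)/(8 × 107.0³ × 3.5)
    = 5.53719e+08 / 3.43012e+07 = 16.14 → 16 coils

16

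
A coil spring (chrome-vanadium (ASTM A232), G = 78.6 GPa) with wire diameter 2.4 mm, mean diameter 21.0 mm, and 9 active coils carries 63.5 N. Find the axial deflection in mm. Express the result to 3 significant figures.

k = Gd⁴/(8D³N_a) = (78.6×10³)(2.4⁴)/(8·21.0³·9) = 3.9109 N/mm
δ = F/k = 63.5 / 3.9109 = 16.237 mm

16.2 mm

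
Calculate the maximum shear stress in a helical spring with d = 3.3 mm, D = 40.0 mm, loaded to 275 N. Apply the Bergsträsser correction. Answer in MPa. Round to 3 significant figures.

Spring index C = D/d = 40.0/3.3 = 12.1212
K_B = (4C+2)/(4C−3) = 50.485/45.485 = 1.1099
τ₀ = 8FD/(πd³) = 8·275·40.0/(π·3.3³) = 88000/112.9 = 779.45 MPa
τ_max = K·τ₀ = 1.1099 × 779.45 = 865.14 MPa

865 MPa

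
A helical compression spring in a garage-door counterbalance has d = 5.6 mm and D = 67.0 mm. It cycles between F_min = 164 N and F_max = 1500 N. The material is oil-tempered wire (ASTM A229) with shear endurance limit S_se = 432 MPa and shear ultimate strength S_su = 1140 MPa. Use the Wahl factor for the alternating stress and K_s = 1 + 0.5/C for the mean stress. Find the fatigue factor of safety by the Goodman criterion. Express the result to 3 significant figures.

C = D/d = 67.0/5.6 = 11.9643; K_W = (4C−1)/(4C−4)+0.615/C = 1.1198; K_s = 1+0.5/C = 1.0418
F_a = (F_max−F_min)/2 = 668 N; F_m = (F_max+F_min)/2 = 832 N
τ_a = K_W·8F_aD/(πd³) = 1.1198 × 648.97 = 726.73 MPa
τ_m = K_s·8F_mD/(πd³) = 1.0418 × 808.3 = 842.08 MPa
Goodman: 1/n_f = τ_a/S_se + τ_m/S_su = 726.73/432 + 842.08/1140 = 1.68224 + 0.73867 = 2.4209
n_f = 1/2.4209 = 0.4131

0.413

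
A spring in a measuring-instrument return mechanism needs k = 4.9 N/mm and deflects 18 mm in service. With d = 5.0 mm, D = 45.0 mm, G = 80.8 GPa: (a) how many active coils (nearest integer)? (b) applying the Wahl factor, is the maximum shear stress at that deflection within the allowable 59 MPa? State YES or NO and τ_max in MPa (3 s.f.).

N_a = Gd⁴/(8D³k) = (80.8×10³)(5.0⁴)/(8·45.0³·4.9) = 14.14 → N_a = 14
Actual rate k = Gd⁴/(8D³·14) = 4.9481 N/mm
Working load F = kδ = 4.9481·18 = 89.065 N
C = 45.0/5.0 = 9.0000; K_W = (4C−1)/(4C−4)+0.615/C = 1.1621
τ_max = K_W·8FD/(πd³) = 1.1621·81.649 = 94.883 MPa
τ_max > 59 MPa → exceeds allowable

(a) 14 coils; (b) NO, τ_max = 94.9 MPa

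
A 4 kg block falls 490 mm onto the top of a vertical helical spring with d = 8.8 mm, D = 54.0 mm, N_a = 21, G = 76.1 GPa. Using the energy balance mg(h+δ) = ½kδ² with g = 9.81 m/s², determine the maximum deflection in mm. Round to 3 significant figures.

k = Gd⁴/(8D³N_a) = (76.1×10³)(8.8⁴)/(8·54.0³·21) = 17.251 N/mm
W = mg = 4 × 9.81 = 39.24 N
½kδ² − Wδ − Wh = 0 → δ = (W + √(W² + 2kWh))/k
δ = (39.24 + √(1539.8 + 663407))/17.251 = (39.24 + 815.44)/17.251 = 49.543 mm

49.5 mm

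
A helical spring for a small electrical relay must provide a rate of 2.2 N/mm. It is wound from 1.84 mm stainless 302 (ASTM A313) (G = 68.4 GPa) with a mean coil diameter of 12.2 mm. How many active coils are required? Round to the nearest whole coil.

25

N_a = Gd⁴/(8D³k) = (68.4×10³ × 1.84⁴)/(8 × 12.2³ × 2.2)
    = 784020 / 31958.9 = 24.53 → 25 coils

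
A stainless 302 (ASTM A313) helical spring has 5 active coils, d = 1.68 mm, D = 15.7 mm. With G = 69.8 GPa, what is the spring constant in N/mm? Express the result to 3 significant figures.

3.59 N/mm

k = Gd⁴/(8D³N_a) = (69.8×10³ × 1.68⁴) / (8 × 15.7³ × 5)
  = 556023 / 154796 = 3.592 N/mm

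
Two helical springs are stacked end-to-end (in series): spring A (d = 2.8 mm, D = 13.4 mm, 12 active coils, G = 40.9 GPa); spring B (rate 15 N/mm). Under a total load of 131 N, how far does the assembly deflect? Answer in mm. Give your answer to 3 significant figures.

k_A = Gd⁴/(8D³N_a) = (40.9×10³)(2.8⁴)/(8·13.4³·12) = 10.884 N/mm
Series: 1/k_eq = 1/10.884 + 1/15 = 0.15855; k_eq = 6.3072 N/mm
δ = F/k_eq = 131/6.3072 = 20.77 mm

20.8 mm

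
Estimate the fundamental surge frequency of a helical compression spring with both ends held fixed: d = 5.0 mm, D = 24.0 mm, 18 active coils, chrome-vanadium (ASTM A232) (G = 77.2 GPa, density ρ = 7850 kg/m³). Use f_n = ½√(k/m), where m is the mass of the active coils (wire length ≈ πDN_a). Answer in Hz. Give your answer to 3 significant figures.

k = Gd⁴/(8D³N_a) = (77.2×10³)(5.0⁴)/(8·24.0³·18) = 24.238 N/mm = 24238 N/m
Wire length L = πDN_a = π·24.0·18 = 1357.2 mm
m = ρ·(πd²/4)·L = 7850 × 19.635×10⁻⁶ m² × 1.3572 m = 0.20919 kg
f_n = ½√(k/m) = 0.5·√(24238/0.20919) = 0.5·√(1.1587e+05) = 170.2 Hz

170 Hz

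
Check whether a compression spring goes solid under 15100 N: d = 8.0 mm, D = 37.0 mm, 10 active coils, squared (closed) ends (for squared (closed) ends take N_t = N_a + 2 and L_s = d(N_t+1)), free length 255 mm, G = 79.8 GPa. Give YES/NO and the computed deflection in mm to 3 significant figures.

YES, δ = 187 mm

k = Gd⁴/(8D³N_a) = (79.8×10³)(8.0⁴)/(8·37.0³·10) = 80.662 N/mm
N_t = 12; L_s = 8.0·13 = 104 mm; δ_solid = L₀ − L_s = 255 − 104 = 151 mm
δ = F/k = 15100/80.662 = 187.2 mm
δ ≥ δ_solid → spring goes solid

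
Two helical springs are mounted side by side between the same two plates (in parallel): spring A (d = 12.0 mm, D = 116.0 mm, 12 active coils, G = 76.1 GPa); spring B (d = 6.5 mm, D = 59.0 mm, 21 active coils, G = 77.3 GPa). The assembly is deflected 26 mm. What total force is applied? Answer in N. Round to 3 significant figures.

k_A = Gd⁴/(8D³N_a) = (76.1×10³)(12.0⁴)/(8·116.0³·12) = 10.531 N/mm
k_B = Gd⁴/(8D³N_a) = (77.3×10³)(6.5⁴)/(8·59.0³·21) = 3.9991 N/mm
Parallel: k_eq = 10.531 + 3.9991 = 14.53 N/mm
F = k_eq·δ = 14.53·26 = 377.78 N

378 N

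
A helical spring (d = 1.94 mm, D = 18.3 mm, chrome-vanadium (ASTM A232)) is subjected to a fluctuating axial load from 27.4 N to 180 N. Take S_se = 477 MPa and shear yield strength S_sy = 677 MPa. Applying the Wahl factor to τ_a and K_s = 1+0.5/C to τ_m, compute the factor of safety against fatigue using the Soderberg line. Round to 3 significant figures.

0.453

C = D/d = 18.3/1.94 = 9.4330; K_W = (4C−1)/(4C−4)+0.615/C = 1.1541; K_s = 1+0.5/C = 1.0530
F_a = (F_max−F_min)/2 = 76.3 N; F_m = (F_max+F_min)/2 = 103.7 N
τ_a = K_W·8F_aD/(πd³) = 1.1541 × 486.98 = 562.04 MPa
τ_m = K_s·8F_mD/(πd³) = 1.0530 × 661.86 = 696.94 MPa
Soderberg: 1/n_f = τ_a/S_se + τ_m/S_sy = 562.04/477 + 696.94/677 = 1.17828 + 1.02945 = 2.2077
n_f = 1/2.2077 = 0.453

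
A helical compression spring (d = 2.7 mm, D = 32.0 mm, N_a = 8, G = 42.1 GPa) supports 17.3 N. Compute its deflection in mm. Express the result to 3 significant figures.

k = Gd⁴/(8D³N_a) = (42.1×10³)(2.7⁴)/(8·32.0³·8) = 1.0669 N/mm
δ = F/k = 17.3 / 1.0669 = 16.216 mm

16.2 mm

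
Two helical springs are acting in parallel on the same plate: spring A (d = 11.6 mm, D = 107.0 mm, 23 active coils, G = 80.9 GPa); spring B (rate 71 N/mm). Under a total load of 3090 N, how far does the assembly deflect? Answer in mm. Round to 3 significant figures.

k_A = Gd⁴/(8D³N_a) = (80.9×10³)(11.6⁴)/(8·107.0³·23) = 6.4985 N/mm
Parallel: k_eq = 6.4985 + 71 = 77.498 N/mm
δ = F/k_eq = 3090/77.498 = 39.872 mm

39.9 mm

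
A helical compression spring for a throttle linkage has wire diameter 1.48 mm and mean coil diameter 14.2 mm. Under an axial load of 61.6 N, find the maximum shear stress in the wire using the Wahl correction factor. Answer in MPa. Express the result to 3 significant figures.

791 MPa

Spring index C = D/d = 14.2/1.48 = 9.5946
K_W = (4C−1)/(4C−4) + 0.615/C = 37.378/34.378 + 0.0641 = 1.1514
τ₀ = 8FD/(πd³) = 8·61.6·14.2/(π·1.48³) = 6997.76/10.184 = 687.11 MPa
τ_max = K·τ₀ = 1.1514 × 687.11 = 791.11 MPa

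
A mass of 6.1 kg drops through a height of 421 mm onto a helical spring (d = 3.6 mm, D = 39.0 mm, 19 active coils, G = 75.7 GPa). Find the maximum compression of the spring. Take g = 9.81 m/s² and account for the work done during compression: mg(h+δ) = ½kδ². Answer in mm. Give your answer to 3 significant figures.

236 mm

k = Gd⁴/(8D³N_a) = (75.7×10³)(3.6⁴)/(8·39.0³·19) = 1.4102 N/mm
W = mg = 6.1 × 9.81 = 59.841 N
½kδ² − Wδ − Wh = 0 → δ = (W + √(W² + 2kWh))/k
δ = (59.841 + √(3580.9 + 71052.5))/1.4102 = (59.841 + 273.19)/1.4102 = 236.17 mm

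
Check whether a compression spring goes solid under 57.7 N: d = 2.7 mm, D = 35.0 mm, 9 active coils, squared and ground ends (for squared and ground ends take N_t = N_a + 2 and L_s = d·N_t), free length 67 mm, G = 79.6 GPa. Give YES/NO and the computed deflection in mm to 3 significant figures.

k = Gd⁴/(8D³N_a) = (79.6×10³)(2.7⁴)/(8·35.0³·9) = 1.3703 N/mm
N_t = 11; L_s = 2.7·11 = 29.7 mm; δ_solid = L₀ − L_s = 67 − 29.7 = 37.3 mm
δ = F/k = 57.7/1.3703 = 42.106 mm
δ ≥ δ_solid → spring goes solid

YES, δ = 42.1 mm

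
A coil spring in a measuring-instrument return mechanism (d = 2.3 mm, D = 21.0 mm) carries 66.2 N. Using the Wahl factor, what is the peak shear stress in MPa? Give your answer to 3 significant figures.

Spring index C = D/d = 21.0/2.3 = 9.1304
K_W = (4C−1)/(4C−4) + 0.615/C = 35.522/32.522 + 0.0674 = 1.1596
τ₀ = 8FD/(πd³) = 8·66.2·21.0/(π·2.3³) = 11121.6/38.224 = 290.96 MPa
τ_max = K·τ₀ = 1.1596 × 290.96 = 337.4 MPa

337 MPa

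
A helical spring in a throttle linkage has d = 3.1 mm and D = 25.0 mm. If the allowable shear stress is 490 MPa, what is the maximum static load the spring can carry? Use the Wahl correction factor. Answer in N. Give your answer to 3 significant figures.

194 N

C = D/d = 25.0/3.1 = 8.0645
K_W = (4C−1)/(4C−4) + 0.615/C = 31.258/28.258 + 0.0763 = 1.1824
τ_max = K·8FD/(πd³) → F_max = τ_allow·πd³/(8DK)
F_max = 490·π·3.1³/(8·25.0·1.1824) = 45860/236.48 = 193.92 N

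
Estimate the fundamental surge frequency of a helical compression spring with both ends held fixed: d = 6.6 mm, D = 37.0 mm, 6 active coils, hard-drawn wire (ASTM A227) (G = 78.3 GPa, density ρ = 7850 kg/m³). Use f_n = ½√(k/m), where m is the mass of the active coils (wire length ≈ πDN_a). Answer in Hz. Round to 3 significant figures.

k = Gd⁴/(8D³N_a) = (78.3×10³)(6.6⁴)/(8·37.0³·6) = 61.107 N/mm = 61107 N/m
Wire length L = πDN_a = π·37.0·6 = 697.43 mm
m = ρ·(πd²/4)·L = 7850 × 34.212×10⁻⁶ m² × 0.69743 m = 0.18731 kg
f_n = ½√(k/m) = 0.5·√(61107/0.18731) = 0.5·√(3.2624e+05) = 285.59 Hz

286 Hz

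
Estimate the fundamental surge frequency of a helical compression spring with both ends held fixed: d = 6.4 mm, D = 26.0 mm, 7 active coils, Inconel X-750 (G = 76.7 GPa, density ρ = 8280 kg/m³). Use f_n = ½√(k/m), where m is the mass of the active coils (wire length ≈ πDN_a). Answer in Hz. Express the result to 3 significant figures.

k = Gd⁴/(8D³N_a) = (76.7×10³)(6.4⁴)/(8·26.0³·7) = 130.74 N/mm = 1.3074e+05 N/m
Wire length L = πDN_a = π·26.0·7 = 571.77 mm
m = ρ·(πd²/4)·L = 8280 × 32.17×10⁻⁶ m² × 0.57177 m = 0.1523 kg
f_n = ½√(k/m) = 0.5·√(1.3074e+05/0.1523) = 0.5·√(8.5843e+05) = 463.26 Hz

463 Hz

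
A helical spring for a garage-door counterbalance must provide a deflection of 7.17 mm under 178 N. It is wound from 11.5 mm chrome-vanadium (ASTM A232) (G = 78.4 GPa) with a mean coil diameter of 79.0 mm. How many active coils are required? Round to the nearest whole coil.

Required rate k = F/δ = 178/7.17 = 24.826 N/mm
N_a = Gd⁴/(8D³k) = (78.4×10³ × 11.5⁴)/(8 × 79.0³ × 24.826)
    = 1.37122e+09 / 9.79202e+07 = 14 → 14 coils

14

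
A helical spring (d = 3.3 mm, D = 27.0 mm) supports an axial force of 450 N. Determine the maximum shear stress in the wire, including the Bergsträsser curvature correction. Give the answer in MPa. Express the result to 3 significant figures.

1010 MPa

Spring index C = D/d = 27.0/3.3 = 8.1818
K_B = (4C+2)/(4C−3) = 34.727/29.727 = 1.1682
τ₀ = 8FD/(πd³) = 8·450·27.0/(π·3.3³) = 97200/112.9 = 860.94 MPa
τ_max = K·τ₀ = 1.1682 × 860.94 = 1005.8 MPa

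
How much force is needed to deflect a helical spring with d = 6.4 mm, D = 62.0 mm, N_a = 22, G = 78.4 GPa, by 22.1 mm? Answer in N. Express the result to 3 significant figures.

k = Gd⁴/(8D³N_a) = (78.4×10³)(6.4⁴)/(8·62.0³·22) = 3.1358 N/mm
F = k·δ = 3.1358 × 22.1 = 69.301 N

69.3 N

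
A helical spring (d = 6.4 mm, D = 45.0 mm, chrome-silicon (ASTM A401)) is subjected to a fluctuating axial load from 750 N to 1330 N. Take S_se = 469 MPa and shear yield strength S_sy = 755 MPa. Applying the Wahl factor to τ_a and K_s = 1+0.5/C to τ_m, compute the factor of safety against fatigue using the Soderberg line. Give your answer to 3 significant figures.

C = D/d = 45.0/6.4 = 7.0312; K_W = (4C−1)/(4C−4)+0.615/C = 1.2118; K_s = 1+0.5/C = 1.0711
F_a = (F_max−F_min)/2 = 290 N; F_m = (F_max+F_min)/2 = 1040 N
τ_a = K_W·8F_aD/(πd³) = 1.2118 × 126.77 = 153.62 MPa
τ_m = K_s·8F_mD/(πd³) = 1.0711 × 454.62 = 486.95 MPa
Soderberg: 1/n_f = τ_a/S_se + τ_m/S_sy = 153.62/469 + 486.95/755 = 0.32755 + 0.64496 = 0.97251
n_f = 1/0.97251 = 1.028

1.03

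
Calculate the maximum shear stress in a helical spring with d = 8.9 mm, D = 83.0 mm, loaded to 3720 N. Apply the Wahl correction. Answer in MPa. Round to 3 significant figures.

1290 MPa

Spring index C = D/d = 83.0/8.9 = 9.3258
K_W = (4C−1)/(4C−4) + 0.615/C = 36.303/33.303 + 0.0659 = 1.1560
τ₀ = 8FD/(πd³) = 8·3720·83.0/(π·8.9³) = 2.47008e+06/2214.7 = 1115.3 MPa
τ_max = K·τ₀ = 1.1560 × 1115.3 = 1289.3 MPa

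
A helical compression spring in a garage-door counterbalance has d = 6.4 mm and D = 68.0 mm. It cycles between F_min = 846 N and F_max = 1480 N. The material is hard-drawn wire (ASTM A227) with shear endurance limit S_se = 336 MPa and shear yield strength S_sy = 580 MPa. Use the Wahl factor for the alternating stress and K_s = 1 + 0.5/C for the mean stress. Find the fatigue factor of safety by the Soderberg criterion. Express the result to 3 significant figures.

0.477

C = D/d = 68.0/6.4 = 10.6250; K_W = (4C−1)/(4C−4)+0.615/C = 1.1358; K_s = 1+0.5/C = 1.0471
F_a = (F_max−F_min)/2 = 317 N; F_m = (F_max+F_min)/2 = 1163 N
τ_a = K_W·8F_aD/(πd³) = 1.1358 × 209.4 = 237.83 MPa
τ_m = K_s·8F_mD/(πd³) = 1.0471 × 768.23 = 804.38 MPa
Soderberg: 1/n_f = τ_a/S_se + τ_m/S_sy = 237.83/336 + 804.38/580 = 0.70784 + 1.38686 = 2.0947
n_f = 1/2.0947 = 0.4774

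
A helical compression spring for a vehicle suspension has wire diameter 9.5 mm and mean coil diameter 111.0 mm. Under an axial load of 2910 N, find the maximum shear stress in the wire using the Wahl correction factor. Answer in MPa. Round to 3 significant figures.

1080 MPa

Spring index C = D/d = 111.0/9.5 = 11.6842
K_W = (4C−1)/(4C−4) + 0.615/C = 45.737/42.737 + 0.0526 = 1.1228
τ₀ = 8FD/(πd³) = 8·2910·111.0/(π·9.5³) = 2.58408e+06/2693.5 = 959.37 MPa
τ_max = K·τ₀ = 1.1228 × 959.37 = 1077.2 MPa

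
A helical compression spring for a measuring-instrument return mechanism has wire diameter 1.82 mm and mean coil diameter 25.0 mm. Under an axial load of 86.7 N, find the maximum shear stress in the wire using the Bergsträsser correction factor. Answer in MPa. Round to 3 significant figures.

1000 MPa

Spring index C = D/d = 25.0/1.82 = 13.7363
K_B = (4C+2)/(4C−3) = 56.945/51.945 = 1.0963
τ₀ = 8FD/(πd³) = 8·86.7·25.0/(π·1.82³) = 17340/18.939 = 915.56 MPa
τ_max = K·τ₀ = 1.0963 × 915.56 = 1003.7 MPa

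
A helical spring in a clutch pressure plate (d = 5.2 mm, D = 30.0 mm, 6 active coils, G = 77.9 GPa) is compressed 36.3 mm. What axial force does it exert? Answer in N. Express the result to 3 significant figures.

k = Gd⁴/(8D³N_a) = (77.9×10³)(5.2⁴)/(8·30.0³·6) = 43.949 N/mm
F = k·δ = 43.949 × 36.3 = 1595.3 N

1600 N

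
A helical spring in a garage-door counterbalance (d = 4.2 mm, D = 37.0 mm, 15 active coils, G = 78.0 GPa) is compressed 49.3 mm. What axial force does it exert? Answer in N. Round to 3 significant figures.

197 N

k = Gd⁴/(8D³N_a) = (78.0×10³)(4.2⁴)/(8·37.0³·15) = 3.9931 N/mm
F = k·δ = 3.9931 × 49.3 = 196.86 N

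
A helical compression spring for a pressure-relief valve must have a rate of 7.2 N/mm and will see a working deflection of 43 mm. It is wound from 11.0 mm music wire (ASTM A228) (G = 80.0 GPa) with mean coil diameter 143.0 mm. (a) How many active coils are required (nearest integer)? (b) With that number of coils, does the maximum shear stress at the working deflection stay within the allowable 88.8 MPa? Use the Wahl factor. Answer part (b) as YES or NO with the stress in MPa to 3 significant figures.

(a) 7 coils; (b) NO, τ_max = 93.4 MPa

N_a = Gd⁴/(8D³k) = (80.0×10³)(11.0⁴)/(8·143.0³·7.2) = 6.954 → N_a = 7
Actual rate k = Gd⁴/(8D³·7) = 7.1526 N/mm
Working load F = kδ = 7.1526·43 = 307.56 N
C = 143.0/11.0 = 13.0000; K_W = (4C−1)/(4C−4)+0.615/C = 1.1098
τ_max = K_W·8FD/(πd³) = 1.1098·84.146 = 93.385 MPa
τ_max > 88.8 MPa → exceeds allowable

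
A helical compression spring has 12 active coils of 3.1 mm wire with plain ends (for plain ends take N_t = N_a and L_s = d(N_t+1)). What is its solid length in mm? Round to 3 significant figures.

plain ends: N_t = N_a = 12
L_s = d·(N_t+1) = 3.1 × 13 = 40.3 mm

40.3 mm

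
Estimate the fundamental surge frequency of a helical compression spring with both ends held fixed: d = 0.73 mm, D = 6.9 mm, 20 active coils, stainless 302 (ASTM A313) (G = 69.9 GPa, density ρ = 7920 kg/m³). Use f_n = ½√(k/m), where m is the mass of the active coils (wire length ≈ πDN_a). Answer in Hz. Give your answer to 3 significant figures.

k = Gd⁴/(8D³N_a) = (69.9×10³)(0.73⁴)/(8·6.9³·20) = 0.37766 N/mm = 377.66 N/m
Wire length L = πDN_a = π·6.9·20 = 433.54 mm
m = ρ·(πd²/4)·L = 7920 × 0.41854×10⁻⁶ m² × 0.43354 m = 0.0014371 kg
f_n = ½√(k/m) = 0.5·√(377.66/0.0014371) = 0.5·√(2.6279e+05) = 256.32 Hz

256 Hz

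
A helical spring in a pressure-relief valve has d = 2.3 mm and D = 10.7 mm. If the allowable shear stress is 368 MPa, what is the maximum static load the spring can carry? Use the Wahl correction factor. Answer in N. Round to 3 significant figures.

C = D/d = 10.7/2.3 = 4.6522
K_W = (4C−1)/(4C−4) + 0.615/C = 17.609/14.609 + 0.1322 = 1.3376
τ_max = K·8FD/(πd³) → F_max = τ_allow·πd³/(8DK)
F_max = 368·π·2.3³/(8·10.7·1.3376) = 14066/114.49 = 122.86 N

123 N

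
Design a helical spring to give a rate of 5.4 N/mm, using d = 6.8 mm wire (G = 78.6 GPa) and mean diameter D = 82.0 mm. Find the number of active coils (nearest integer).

N_a = Gd⁴/(8D³k) = (78.6×10³ × 6.8⁴)/(8 × 82.0³ × 5.4)
    = 1.68058e+08 / 2.38191e+07 = 7.056 → 7 coils

7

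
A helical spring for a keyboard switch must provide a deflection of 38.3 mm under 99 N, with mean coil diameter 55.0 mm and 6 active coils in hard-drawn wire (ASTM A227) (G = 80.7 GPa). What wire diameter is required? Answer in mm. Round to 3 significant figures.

4.00 mm

Required rate k = F/δ = 99/38.3 = 2.5849 N/mm
d = (8D³N_a·k / G)^(1/4) = (8·55.0³·6·2.5849 / (80.7×10³))^0.25
  = (255.8)^0.25 = 3.9992 mm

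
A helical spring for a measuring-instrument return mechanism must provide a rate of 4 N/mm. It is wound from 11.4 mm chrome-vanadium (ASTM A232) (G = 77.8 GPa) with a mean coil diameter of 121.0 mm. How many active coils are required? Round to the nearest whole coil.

23

N_a = Gd⁴/(8D³k) = (77.8×10³ × 11.4⁴)/(8 × 121.0³ × 4)
    = 1.31401e+09 / 5.669e+07 = 23.18 → 23 coils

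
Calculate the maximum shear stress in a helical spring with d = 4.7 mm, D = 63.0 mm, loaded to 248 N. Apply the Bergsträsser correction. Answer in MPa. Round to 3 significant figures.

Spring index C = D/d = 63.0/4.7 = 13.4043
K_B = (4C+2)/(4C−3) = 55.617/50.617 = 1.0988
τ₀ = 8FD/(πd³) = 8·248·63.0/(π·4.7³) = 124992/326.17 = 383.21 MPa
τ_max = K·τ₀ = 1.0988 × 383.21 = 421.07 MPa

421 MPa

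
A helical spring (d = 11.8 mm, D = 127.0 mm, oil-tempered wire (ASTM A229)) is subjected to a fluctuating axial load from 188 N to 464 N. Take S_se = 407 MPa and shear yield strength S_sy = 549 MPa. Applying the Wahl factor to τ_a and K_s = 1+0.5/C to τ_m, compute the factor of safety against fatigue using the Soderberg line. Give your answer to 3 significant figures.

5.05

C = D/d = 127.0/11.8 = 10.7627; K_W = (4C−1)/(4C−4)+0.615/C = 1.1340; K_s = 1+0.5/C = 1.0465
F_a = (F_max−F_min)/2 = 138 N; F_m = (F_max+F_min)/2 = 326 N
τ_a = K_W·8F_aD/(πd³) = 1.1340 × 27.163 = 30.802 MPa
τ_m = K_s·8F_mD/(πd³) = 1.0465 × 64.168 = 67.149 MPa
Soderberg: 1/n_f = τ_a/S_se + τ_m/S_sy = 30.802/407 + 67.149/549 = 0.07568 + 0.12231 = 0.19799
n_f = 1/0.19799 = 5.051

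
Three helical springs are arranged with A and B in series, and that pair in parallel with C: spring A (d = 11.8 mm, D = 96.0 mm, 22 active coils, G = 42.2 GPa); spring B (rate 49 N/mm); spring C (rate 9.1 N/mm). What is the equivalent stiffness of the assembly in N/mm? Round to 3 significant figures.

13.8 N/mm

k_A = Gd⁴/(8D³N_a) = (42.2×10³)(11.8⁴)/(8·96.0³·22) = 5.2543 N/mm
Springs A,B series: k_AB = 1/(1/5.2543+1/49) = 4.7454 N/mm; parallel with C: k_eq = 4.7454+9.1 = 13.845 N/mm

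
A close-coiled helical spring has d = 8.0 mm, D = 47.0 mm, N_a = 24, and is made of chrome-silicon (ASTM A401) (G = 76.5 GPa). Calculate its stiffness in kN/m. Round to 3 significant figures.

15.7 kN/m

k = Gd⁴/(8D³N_a) = (76.5×10³ × 8.0⁴) / (8 × 47.0³ × 24)
  = 3.13344e+08 / 1.9934e+07 = 15.719 N/mm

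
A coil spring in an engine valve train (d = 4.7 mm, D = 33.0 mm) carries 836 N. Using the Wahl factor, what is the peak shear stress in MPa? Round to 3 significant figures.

820 MPa

Spring index C = D/d = 33.0/4.7 = 7.0213
K_W = (4C−1)/(4C−4) + 0.615/C = 27.085/24.085 + 0.0876 = 1.2121
τ₀ = 8FD/(πd³) = 8·836·33.0/(π·4.7³) = 220704/326.17 = 676.65 MPa
τ_max = K·τ₀ = 1.2121 × 676.65 = 820.21 MPa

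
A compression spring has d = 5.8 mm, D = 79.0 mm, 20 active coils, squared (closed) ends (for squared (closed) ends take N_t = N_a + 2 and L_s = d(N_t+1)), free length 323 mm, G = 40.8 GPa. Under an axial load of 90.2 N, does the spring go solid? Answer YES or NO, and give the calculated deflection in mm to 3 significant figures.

k = Gd⁴/(8D³N_a) = (40.8×10³)(5.8⁴)/(8·79.0³·20) = 0.58529 N/mm
N_t = 22; L_s = 5.8·23 = 133.4 mm; δ_solid = L₀ − L_s = 323 − 133.4 = 189.6 mm
δ = F/k = 90.2/0.58529 = 154.11 mm
δ < δ_solid → spring does not go solid

NO, δ = 154 mm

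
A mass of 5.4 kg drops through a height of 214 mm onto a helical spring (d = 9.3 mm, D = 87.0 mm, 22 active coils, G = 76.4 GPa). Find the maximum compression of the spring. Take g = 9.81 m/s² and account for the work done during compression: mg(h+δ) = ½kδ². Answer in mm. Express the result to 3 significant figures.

79.4 mm

k = Gd⁴/(8D³N_a) = (76.4×10³)(9.3⁴)/(8·87.0³·22) = 4.9312 N/mm
W = mg = 5.4 × 9.81 = 52.974 N
½kδ² − Wδ − Wh = 0 → δ = (W + √(W² + 2kWh))/k
δ = (52.974 + √(2806.2 + 111805))/4.9312 = (52.974 + 338.54)/4.9312 = 79.395 mm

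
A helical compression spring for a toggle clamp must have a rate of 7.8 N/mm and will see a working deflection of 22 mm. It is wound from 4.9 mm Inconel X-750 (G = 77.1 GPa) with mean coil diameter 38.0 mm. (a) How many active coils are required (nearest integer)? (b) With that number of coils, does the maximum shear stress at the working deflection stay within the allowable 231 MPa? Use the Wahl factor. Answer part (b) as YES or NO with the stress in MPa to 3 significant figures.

(a) 13 coils; (b) YES, τ_max = 168 MPa

N_a = Gd⁴/(8D³k) = (77.1×10³)(4.9⁴)/(8·38.0³·7.8) = 12.98 → N_a = 13
Actual rate k = Gd⁴/(8D³·13) = 7.7885 N/mm
Working load F = kδ = 7.7885·22 = 171.35 N
C = 38.0/4.9 = 7.7551; K_W = (4C−1)/(4C−4)+0.615/C = 1.1903
τ_max = K_W·8FD/(πd³) = 1.1903·140.93 = 167.76 MPa
τ_max ≤ 231 MPa → acceptable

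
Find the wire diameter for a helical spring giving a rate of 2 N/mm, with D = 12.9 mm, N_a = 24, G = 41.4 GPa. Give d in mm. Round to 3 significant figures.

2.11 mm

d = (8D³N_a·k / G)^(1/4) = (8·12.9³·24·2 / (41.4×10³))^0.25
  = (19.911)^0.25 = 2.1124 mm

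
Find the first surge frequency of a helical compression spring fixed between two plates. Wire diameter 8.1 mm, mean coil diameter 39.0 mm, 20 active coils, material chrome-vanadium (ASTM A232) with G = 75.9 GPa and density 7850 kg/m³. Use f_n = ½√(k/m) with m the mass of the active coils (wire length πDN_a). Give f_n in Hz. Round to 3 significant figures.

k = Gd⁴/(8D³N_a) = (75.9×10³)(8.1⁴)/(8·39.0³·20) = 34.425 N/mm = 34425 N/m
Wire length L = πDN_a = π·39.0·20 = 2450.4 mm
m = ρ·(πd²/4)·L = 7850 × 51.53×10⁻⁶ m² × 2.4504 m = 0.99123 kg
f_n = ½√(k/m) = 0.5·√(34425/0.99123) = 0.5·√(34729) = 93.179 Hz

93.2 Hz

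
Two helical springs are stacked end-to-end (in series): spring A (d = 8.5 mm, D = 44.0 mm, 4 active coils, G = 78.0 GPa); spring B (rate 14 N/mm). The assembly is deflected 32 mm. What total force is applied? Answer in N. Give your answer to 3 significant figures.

k_A = Gd⁴/(8D³N_a) = (78.0×10³)(8.5⁴)/(8·44.0³·4) = 149.37 N/mm
Series: 1/k_eq = 1/149.37 + 1/14 = 0.078123; k_eq = 12.8 N/mm
F = k_eq·δ = 12.8·32 = 409.61 N

410 N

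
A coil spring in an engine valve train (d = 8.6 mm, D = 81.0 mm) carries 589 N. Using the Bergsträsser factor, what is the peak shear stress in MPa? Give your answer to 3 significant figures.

219 MPa

Spring index C = D/d = 81.0/8.6 = 9.4186
K_B = (4C+2)/(4C−3) = 39.674/34.674 = 1.1442
τ₀ = 8FD/(πd³) = 8·589·81.0/(π·8.6³) = 381672/1998.2 = 191.01 MPa
τ_max = K·τ₀ = 1.1442 × 191.01 = 218.55 MPa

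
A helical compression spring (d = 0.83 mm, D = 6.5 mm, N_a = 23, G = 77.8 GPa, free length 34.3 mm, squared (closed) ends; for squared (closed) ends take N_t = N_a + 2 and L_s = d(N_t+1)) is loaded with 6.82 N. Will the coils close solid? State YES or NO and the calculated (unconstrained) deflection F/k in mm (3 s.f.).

NO, δ = 9.33 mm

k = Gd⁴/(8D³N_a) = (77.8×10³)(0.83⁴)/(8·6.5³·23) = 0.73069 N/mm
N_t = 25; L_s = 0.83·26 = 21.58 mm; δ_solid = L₀ − L_s = 34.3 − 21.58 = 12.72 mm
δ = F/k = 6.82/0.73069 = 9.3336 mm
δ < δ_solid → spring does not go solid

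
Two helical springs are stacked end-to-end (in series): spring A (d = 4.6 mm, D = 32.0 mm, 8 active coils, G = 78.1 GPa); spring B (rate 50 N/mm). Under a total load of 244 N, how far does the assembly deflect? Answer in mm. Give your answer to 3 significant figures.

19.5 mm

k_A = Gd⁴/(8D³N_a) = (78.1×10³)(4.6⁴)/(8·32.0³·8) = 16.674 N/mm
Series: 1/k_eq = 1/16.674 + 1/50 = 0.079972; k_eq = 12.504 N/mm
δ = F/k_eq = 244/12.504 = 19.513 mm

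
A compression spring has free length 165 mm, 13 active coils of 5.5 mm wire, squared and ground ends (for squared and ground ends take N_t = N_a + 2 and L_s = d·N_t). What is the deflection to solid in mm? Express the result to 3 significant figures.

82.5 mm

N_t = 15; L_s = 5.5·15 = 82.5 mm
δ_solid = L₀ − L_s = 165 − 82.5 = 82.5 mm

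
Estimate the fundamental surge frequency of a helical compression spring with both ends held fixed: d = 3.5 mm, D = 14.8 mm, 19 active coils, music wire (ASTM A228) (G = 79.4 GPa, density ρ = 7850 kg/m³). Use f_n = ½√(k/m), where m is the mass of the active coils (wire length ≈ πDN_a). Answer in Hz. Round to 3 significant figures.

k = Gd⁴/(8D³N_a) = (79.4×10³)(3.5⁴)/(8·14.8³·19) = 24.18 N/mm = 24180 N/m
Wire length L = πDN_a = π·14.8·19 = 883.42 mm
m = ρ·(πd²/4)·L = 7850 × 9.6211×10⁻⁶ m² × 0.88342 m = 0.066721 kg
f_n = ½√(k/m) = 0.5·√(24180/0.066721) = 0.5·√(3.6241e+05) = 301 Hz

301 Hz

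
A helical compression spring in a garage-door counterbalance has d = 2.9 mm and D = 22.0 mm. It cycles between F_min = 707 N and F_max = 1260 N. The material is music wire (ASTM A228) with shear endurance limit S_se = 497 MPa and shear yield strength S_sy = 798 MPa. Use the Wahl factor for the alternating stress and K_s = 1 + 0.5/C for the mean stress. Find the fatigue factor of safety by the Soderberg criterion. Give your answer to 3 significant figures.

C = D/d = 22.0/2.9 = 7.5862; K_W = (4C−1)/(4C−4)+0.615/C = 1.1949; K_s = 1+0.5/C = 1.0659
F_a = (F_max−F_min)/2 = 276.5 N; F_m = (F_max+F_min)/2 = 983.5 N
τ_a = K_W·8F_aD/(πd³) = 1.1949 × 635.13 = 758.95 MPa
τ_m = K_s·8F_mD/(πd³) = 1.0659 × 2259.1 = 2408 MPa
Soderberg: 1/n_f = τ_a/S_se + τ_m/S_sy = 758.95/497 + 2408/798 = 1.52705 + 3.01759 = 4.5446
n_f = 1/4.5446 = 0.22

0.220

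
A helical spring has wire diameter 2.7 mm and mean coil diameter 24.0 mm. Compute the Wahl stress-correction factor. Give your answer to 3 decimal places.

C = D/d = 24.0/2.7 = 8.8889
K_W = (4C−1)/(4C−4) + 0.615/C = 34.556/31.556 + 0.0692 = 1.1643

1.164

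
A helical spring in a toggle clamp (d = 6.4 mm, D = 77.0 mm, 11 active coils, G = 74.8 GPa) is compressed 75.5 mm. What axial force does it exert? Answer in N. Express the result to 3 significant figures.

k = Gd⁴/(8D³N_a) = (74.8×10³)(6.4⁴)/(8·77.0³·11) = 3.1237 N/mm
F = k·δ = 3.1237 × 75.5 = 235.84 N

236 N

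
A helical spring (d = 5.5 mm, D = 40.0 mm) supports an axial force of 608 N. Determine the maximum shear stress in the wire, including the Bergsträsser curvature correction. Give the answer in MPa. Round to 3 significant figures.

444 MPa

Spring index C = D/d = 40.0/5.5 = 7.2727
K_B = (4C+2)/(4C−3) = 31.091/26.091 = 1.1916
τ₀ = 8FD/(πd³) = 8·608·40.0/(π·5.5³) = 194560/522.68 = 372.23 MPa
τ_max = K·τ₀ = 1.1916 × 372.23 = 443.57 MPa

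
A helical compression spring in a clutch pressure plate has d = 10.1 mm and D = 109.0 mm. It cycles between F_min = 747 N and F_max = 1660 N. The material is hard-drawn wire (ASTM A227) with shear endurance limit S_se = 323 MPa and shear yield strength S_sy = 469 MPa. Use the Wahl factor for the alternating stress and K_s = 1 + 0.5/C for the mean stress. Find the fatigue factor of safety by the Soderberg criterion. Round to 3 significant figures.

C = D/d = 109.0/10.1 = 10.7921; K_W = (4C−1)/(4C−4)+0.615/C = 1.1336; K_s = 1+0.5/C = 1.0463
F_a = (F_max−F_min)/2 = 456.5 N; F_m = (F_max+F_min)/2 = 1203.5 N
τ_a = K_W·8F_aD/(πd³) = 1.1336 × 122.98 = 139.41 MPa
τ_m = K_s·8F_mD/(πd³) = 1.0463 × 324.23 = 339.25 MPa
Soderberg: 1/n_f = τ_a/S_se + τ_m/S_sy = 139.41/323 + 339.25/469 = 0.43161 + 0.72334 = 1.155
n_f = 1/1.155 = 0.8658

0.866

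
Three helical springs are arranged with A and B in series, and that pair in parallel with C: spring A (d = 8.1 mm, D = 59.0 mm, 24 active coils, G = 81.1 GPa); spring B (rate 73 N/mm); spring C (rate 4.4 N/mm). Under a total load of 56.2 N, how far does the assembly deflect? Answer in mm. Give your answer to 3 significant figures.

k_A = Gd⁴/(8D³N_a) = (81.1×10³)(8.1⁴)/(8·59.0³·24) = 8.8533 N/mm
Springs A,B series: k_AB = 1/(1/8.8533+1/73) = 7.8957 N/mm; parallel with C: k_eq = 7.8957+4.4 = 12.296 N/mm
δ = F/k_eq = 56.2/12.296 = 4.5707 mm

4.57 mm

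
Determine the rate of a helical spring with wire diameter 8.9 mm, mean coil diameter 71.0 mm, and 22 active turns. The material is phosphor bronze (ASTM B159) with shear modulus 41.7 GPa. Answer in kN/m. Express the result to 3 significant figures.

4.15 kN/m

k = Gd⁴/(8D³N_a) = (41.7×10³ × 8.9⁴) / (8 × 71.0³ × 22)
  = 2.61635e+08 / 6.29923e+07 = 4.1534 N/mm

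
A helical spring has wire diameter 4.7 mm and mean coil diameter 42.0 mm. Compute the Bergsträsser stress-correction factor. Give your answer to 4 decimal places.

C = D/d = 42.0/4.7 = 8.9362
K_B = (4C+2)/(4C−3) = 37.745/32.745 = 1.1527

1.1527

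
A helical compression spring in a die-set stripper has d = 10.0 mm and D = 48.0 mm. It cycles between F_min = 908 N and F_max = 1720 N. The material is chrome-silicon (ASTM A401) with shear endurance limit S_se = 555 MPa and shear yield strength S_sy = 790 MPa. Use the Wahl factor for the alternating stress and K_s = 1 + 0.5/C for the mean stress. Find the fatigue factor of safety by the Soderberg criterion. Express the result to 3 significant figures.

C = D/d = 48.0/10.0 = 4.8000; K_W = (4C−1)/(4C−4)+0.615/C = 1.3255; K_s = 1+0.5/C = 1.1042
F_a = (F_max−F_min)/2 = 406 N; F_m = (F_max+F_min)/2 = 1314 N
τ_a = K_W·8F_aD/(πd³) = 1.3255 × 49.626 = 65.779 MPa
τ_m = K_s·8F_mD/(πd³) = 1.1042 × 160.61 = 177.34 MPa
Soderberg: 1/n_f = τ_a/S_se + τ_m/S_sy = 65.779/555 + 177.34/790 = 0.11852 + 0.22448 = 0.343
n_f = 1/0.343 = 2.915

2.92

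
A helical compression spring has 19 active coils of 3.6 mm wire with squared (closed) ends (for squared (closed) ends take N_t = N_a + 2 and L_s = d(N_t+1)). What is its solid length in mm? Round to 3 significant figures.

squared (closed) ends: N_t = N_a + 2 = 19 + 2 = 21
L_s = d·(N_t+1) = 3.6 × 22 = 79.2 mm

79.2 mm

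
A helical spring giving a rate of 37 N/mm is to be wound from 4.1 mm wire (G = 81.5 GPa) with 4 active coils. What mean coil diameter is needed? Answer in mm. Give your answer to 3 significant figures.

26.9 mm

D = (Gd⁴/(8N_a·k))^(1/3) = (81.5×10³·4.1⁴/(8·4·37))^(1/3)
  = (19451)^(1/3) = 26.8935 mm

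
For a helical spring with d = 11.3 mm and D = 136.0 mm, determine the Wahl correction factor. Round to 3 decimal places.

1.119

C = D/d = 136.0/11.3 = 12.0354
K_W = (4C−1)/(4C−4) + 0.615/C = 47.142/44.142 + 0.0511 = 1.1191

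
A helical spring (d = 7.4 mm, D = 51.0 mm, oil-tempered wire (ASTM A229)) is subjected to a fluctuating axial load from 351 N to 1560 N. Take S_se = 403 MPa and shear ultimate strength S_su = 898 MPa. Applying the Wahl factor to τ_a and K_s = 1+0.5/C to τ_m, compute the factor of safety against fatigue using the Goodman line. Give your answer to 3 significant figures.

1.05

C = D/d = 51.0/7.4 = 6.8919; K_W = (4C−1)/(4C−4)+0.615/C = 1.2165; K_s = 1+0.5/C = 1.0725
F_a = (F_max−F_min)/2 = 604.5 N; F_m = (F_max+F_min)/2 = 955.5 N
τ_a = K_W·8F_aD/(πd³) = 1.2165 × 193.74 = 235.69 MPa
τ_m = K_s·8F_mD/(πd³) = 1.0725 × 306.23 = 328.45 MPa
Goodman: 1/n_f = τ_a/S_se + τ_m/S_su = 235.69/403 + 328.45/898 = 0.58483 + 0.36575 = 0.95058
n_f = 1/0.95058 = 1.052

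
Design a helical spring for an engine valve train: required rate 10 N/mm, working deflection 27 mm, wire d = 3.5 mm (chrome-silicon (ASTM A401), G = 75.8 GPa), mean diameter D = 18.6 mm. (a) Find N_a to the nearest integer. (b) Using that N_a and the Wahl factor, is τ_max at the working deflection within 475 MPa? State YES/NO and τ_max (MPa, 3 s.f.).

N_a = Gd⁴/(8D³k) = (75.8×10³)(3.5⁴)/(8·18.6³·10) = 22.1 → N_a = 22
Actual rate k = Gd⁴/(8D³·22) = 10.044 N/mm
Working load F = kδ = 10.044·27 = 271.18 N
C = 18.6/3.5 = 5.3143; K_W = (4C−1)/(4C−4)+0.615/C = 1.2896
τ_max = K_W·8FD/(πd³) = 1.2896·299.57 = 386.32 MPa
τ_max ≤ 475 MPa → acceptable

(a) 22 coils; (b) YES, τ_max = 386 MPa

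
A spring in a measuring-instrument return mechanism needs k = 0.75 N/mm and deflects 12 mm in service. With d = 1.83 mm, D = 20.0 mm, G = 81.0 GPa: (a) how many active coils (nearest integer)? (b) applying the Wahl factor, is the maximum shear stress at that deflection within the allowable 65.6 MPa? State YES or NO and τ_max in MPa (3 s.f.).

(a) 19 coils; (b) NO, τ_max = 84.3 MPa

N_a = Gd⁴/(8D³k) = (81.0×10³)(1.83⁴)/(8·20.0³·0.75) = 18.93 → N_a = 19
Actual rate k = Gd⁴/(8D³·19) = 0.74706 N/mm
Working load F = kδ = 0.74706·12 = 8.9647 N
C = 20.0/1.83 = 10.9290; K_W = (4C−1)/(4C−4)+0.615/C = 1.1318
τ_max = K_W·8FD/(πd³) = 1.1318·74.5 = 84.319 MPa
τ_max > 65.6 MPa → exceeds allowable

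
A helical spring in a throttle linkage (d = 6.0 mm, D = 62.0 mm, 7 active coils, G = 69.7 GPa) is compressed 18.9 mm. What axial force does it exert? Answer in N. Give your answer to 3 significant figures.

128 N

k = Gd⁴/(8D³N_a) = (69.7×10³)(6.0⁴)/(8·62.0³·7) = 6.7682 N/mm
F = k·δ = 6.7682 × 18.9 = 127.92 N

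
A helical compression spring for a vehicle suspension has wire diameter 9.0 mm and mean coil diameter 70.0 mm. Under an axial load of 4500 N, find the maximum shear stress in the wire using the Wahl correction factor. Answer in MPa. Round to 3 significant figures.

1310 MPa

Spring index C = D/d = 70.0/9.0 = 7.7778
K_W = (4C−1)/(4C−4) + 0.615/C = 30.111/27.111 + 0.0791 = 1.1897
τ₀ = 8FD/(πd³) = 8·4500·70.0/(π·9.0³) = 2.52e+06/2290.2 = 1100.3 MPa
τ_max = K·τ₀ = 1.1897 × 1100.3 = 1309.1 MPa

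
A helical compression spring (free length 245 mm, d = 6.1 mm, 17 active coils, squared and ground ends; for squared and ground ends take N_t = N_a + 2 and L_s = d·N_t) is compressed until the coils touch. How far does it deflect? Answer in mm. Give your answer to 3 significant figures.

N_t = 19; L_s = 6.1·19 = 115.9 mm
δ_solid = L₀ − L_s = 245 − 115.9 = 129.1 mm

129 mm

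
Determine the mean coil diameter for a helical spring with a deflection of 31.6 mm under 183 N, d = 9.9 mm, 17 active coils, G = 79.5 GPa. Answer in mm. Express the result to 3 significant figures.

99.0 mm

Required rate k = F/δ = 183/31.6 = 5.7911 N/mm
D = (Gd⁴/(8N_a·k))^(1/3) = (79.5×10³·9.9⁴/(8·17·5.7911))^(1/3)
  = (969628)^(1/3) = 98.9772 mm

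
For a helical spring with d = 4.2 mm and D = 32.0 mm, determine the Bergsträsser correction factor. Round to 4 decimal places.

1.1820

C = D/d = 32.0/4.2 = 7.6190
K_B = (4C+2)/(4C−3) = 32.476/27.476 = 1.1820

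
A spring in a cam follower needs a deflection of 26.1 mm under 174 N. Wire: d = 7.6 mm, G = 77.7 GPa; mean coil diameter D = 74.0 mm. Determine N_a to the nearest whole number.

Required rate k = F/δ = 174/26.1 = 6.6667 N/mm
N_a = Gd⁴/(8D³k) = (77.7×10³ × 7.6⁴)/(8 × 74.0³ × 6.6667)
    = 2.59224e+08 / 2.16119e+07 = 11.99 → 12 coils

12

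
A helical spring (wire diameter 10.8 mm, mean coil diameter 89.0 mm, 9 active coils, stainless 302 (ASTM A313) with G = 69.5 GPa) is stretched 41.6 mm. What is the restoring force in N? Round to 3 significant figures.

k = Gd⁴/(8D³N_a) = (69.5×10³)(10.8⁴)/(8·89.0³·9) = 18.628 N/mm
F = k·δ = 18.628 × 41.6 = 774.94 N

775 N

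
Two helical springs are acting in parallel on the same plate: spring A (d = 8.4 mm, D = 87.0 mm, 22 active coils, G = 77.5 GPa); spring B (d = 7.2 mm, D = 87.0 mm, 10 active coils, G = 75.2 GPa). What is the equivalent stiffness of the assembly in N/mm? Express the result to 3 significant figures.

7.17 N/mm

k_A = Gd⁴/(8D³N_a) = (77.5×10³)(8.4⁴)/(8·87.0³·22) = 3.3293 N/mm
k_B = Gd⁴/(8D³N_a) = (75.2×10³)(7.2⁴)/(8·87.0³·10) = 3.8362 N/mm
Parallel: k_eq = 3.3293 + 3.8362 = 7.1655 N/mm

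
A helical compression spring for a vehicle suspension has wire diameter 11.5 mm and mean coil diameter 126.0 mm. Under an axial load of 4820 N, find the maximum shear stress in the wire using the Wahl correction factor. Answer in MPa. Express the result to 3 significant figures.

1150 MPa

Spring index C = D/d = 126.0/11.5 = 10.9565
K_W = (4C−1)/(4C−4) + 0.615/C = 42.826/39.826 + 0.0561 = 1.1315
τ₀ = 8FD/(πd³) = 8·4820·126.0/(π·11.5³) = 4.85856e+06/4778 = 1016.9 MPa
τ_max = K·τ₀ = 1.1315 × 1016.9 = 1150.5 MPa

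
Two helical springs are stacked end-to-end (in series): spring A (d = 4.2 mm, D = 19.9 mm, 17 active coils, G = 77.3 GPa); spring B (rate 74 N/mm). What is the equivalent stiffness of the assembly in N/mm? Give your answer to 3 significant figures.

k_A = Gd⁴/(8D³N_a) = (77.3×10³)(4.2⁴)/(8·19.9³·17) = 22.443 N/mm
Series: 1/k_eq = 1/22.443 + 1/74 = 0.058071; k_eq = 17.22 N/mm

17.2 N/mm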